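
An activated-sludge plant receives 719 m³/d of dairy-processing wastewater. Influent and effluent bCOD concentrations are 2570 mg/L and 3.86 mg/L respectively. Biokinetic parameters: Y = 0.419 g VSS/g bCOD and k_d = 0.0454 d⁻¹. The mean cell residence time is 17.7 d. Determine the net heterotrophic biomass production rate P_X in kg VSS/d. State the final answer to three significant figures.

P_X ≈ 429 kg VSS/d

Y_obs = Y / (1 + k_d θ_c) = 0.419 / (1 + 0.0454 × 17.7) = 0.419 / 1.804 = 0.2323.
Q·(S₀ − S) = 719 × (2570 − 3.86) × 10⁻³ = 1845 kg/d removed.
P_X = Y_obs · Q(S₀ − S) = 0.2323 × 1845 = 428.6 kg VSS/d.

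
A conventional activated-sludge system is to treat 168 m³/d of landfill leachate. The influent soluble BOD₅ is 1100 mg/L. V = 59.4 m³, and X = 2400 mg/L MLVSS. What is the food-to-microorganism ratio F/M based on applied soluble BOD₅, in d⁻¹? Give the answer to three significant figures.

F/M = Q·S₀ / (V·X) = 168 × 1100 / (59.40 × 2400) = 1.296 g soluble BOD₅·(g VSS·d)⁻¹.

F/M ≈ 1.30 d⁻¹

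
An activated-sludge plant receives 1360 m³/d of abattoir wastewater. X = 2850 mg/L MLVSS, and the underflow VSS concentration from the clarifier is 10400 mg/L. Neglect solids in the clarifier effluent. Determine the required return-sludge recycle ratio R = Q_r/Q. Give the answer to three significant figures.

R ≈ 0.377

Solids balance on the clarifier gives (1+R)X = R·X_r, so R = X/(X_r − X) = 2850 / (10400 − 2850) = 0.3775.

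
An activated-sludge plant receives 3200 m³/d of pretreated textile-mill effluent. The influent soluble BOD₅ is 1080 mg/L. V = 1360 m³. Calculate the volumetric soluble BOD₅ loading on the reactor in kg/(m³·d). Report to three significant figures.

Applied soluble BOD₅ load per unit volume = Q·S₀/V = (3200 × 1080/1000)/1360 = 2.541 kg soluble BOD₅·m⁻³·d⁻¹.

L_v ≈ 2.54 kg soluble BOD₅/(m³·d)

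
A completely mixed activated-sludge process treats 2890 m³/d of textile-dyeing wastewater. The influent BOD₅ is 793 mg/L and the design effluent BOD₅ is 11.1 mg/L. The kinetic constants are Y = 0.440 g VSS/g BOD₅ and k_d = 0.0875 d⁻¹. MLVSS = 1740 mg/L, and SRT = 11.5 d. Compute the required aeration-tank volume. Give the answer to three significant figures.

V ≈ 3280 m³

From the SRT design equation V = Y Q (S₀−S) θ_c / [X (1 + k_d θ_c)] = 0.440 × 2890 × (793 − 11.1) × 11.5 / [1740 × (1 + 0.0875 × 11.5)] = 1.14×10^7 / 3491 = 3275 m³.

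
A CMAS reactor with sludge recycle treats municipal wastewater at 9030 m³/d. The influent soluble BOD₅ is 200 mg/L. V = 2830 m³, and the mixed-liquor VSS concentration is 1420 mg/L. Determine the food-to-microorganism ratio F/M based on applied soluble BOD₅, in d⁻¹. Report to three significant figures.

F/M = applied load / biomass = Q·S₀/(V·X) = 9030 × 200 / (2830 × 1420) = 0.4494 d⁻¹.

F/M ≈ 0.449 d⁻¹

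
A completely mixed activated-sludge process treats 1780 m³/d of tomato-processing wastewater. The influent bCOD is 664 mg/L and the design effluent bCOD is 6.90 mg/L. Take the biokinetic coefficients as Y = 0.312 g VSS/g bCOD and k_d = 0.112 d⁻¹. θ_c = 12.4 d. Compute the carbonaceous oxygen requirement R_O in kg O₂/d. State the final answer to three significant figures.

Correct the yield for decay: Y_obs = Y/(1 + k_d θ_c) = 0.312 / (1 + 0.112 × 12.4) = 0.312 / 2.389 = 0.1306.
ΔS = 664 − 6.90 = 657.1 mg/L, so the substrate removal rate is 1780 × 657.1/1000 = 1170 kg bCOD/d.
Net sludge production P_X = 0.1306 × 1170 = 152.8 kg VSS/d.
Carbonaceous O₂ demand = substrate oxidised − cell-mass equivalent = 1170 − 1.42 × 152.8 = 952.7 kg O₂/d.

R_O ≈ 953 kg O₂/d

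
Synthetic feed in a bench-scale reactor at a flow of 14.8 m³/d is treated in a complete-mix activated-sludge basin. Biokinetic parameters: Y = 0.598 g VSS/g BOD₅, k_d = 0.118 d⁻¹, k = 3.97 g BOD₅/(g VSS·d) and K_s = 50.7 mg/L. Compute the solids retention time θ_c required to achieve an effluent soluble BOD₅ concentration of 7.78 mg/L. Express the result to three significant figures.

θ_c ≈ 5.05 d

At the target effluent, Y k S/(K_s+S) = 0.598×3.97×7.78/58.48 = 0.3158 d⁻¹.
θ_c = 1/(μ − k_d) = 1/(0.3158 − 0.118) = 1/0.1978 = 5.055 d.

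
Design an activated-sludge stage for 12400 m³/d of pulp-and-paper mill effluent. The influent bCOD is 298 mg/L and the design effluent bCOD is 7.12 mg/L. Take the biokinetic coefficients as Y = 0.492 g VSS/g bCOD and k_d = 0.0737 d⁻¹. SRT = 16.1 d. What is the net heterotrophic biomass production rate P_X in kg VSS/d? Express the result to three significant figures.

Correct the yield for decay: Y_obs = Y/(1 + k_d θ_c) = 0.492 / (1 + 0.0737 × 16.1) = 0.492 / 2.187 = 0.2250.
ΔS = 298 − 7.12 = 290.9 mg/L, so the substrate removal rate is 12400 × 290.9/1000 = 3607 kg bCOD/d.
Biomass produced: P_X = Y_obs·Q·ΔS = 0.2250 × 3607 ≈ 811.6 kg VSS/d.

P_X ≈ 812 kg VSS/d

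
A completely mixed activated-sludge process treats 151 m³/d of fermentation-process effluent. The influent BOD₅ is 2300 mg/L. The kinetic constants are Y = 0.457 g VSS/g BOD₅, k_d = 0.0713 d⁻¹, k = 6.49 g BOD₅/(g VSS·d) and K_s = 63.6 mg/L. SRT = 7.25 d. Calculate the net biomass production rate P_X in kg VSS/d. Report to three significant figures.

For a completely mixed reactor with recycle the Lawrence–McCarty relation gives S = K_s·(1 + k_d·θ_c) / [θ_c·(Y·k − k_d) − 1] = 63.6 × (1 + 0.0713 × 7.25) / [7.25 × (0.457 × 6.49 − 0.0713) − 1] = 96.48 / 19.99 = 4.827 mg/L.
The observed yield is Y_obs = Y/(1 + k_d·θ_c) = 0.457 / (1 + 0.0713 × 7.25) = 0.457 / 1.517 = 0.3013 g VSS per g BOD₅ removed.
Substrate removed = Q·(S₀ − S) = 151 m³/d × (2300 − 4.83) g/m³ = 3.47×10^5 g/d = 346.6 kg/d.
Biomass produced: P_X = Y_obs·Q·ΔS = 0.3013 × 346.6 ≈ 104.4 kg VSS/d.

P_X ≈ 104 kg VSS/d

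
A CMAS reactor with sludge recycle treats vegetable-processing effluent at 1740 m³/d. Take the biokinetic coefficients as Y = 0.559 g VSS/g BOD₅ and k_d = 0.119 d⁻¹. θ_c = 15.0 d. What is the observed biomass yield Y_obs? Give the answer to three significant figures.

Y_obs ≈ 0.201 g VSS/g BOD₅

Y_obs = Y / (1 + k_d θ_c) = 0.559 / (1 + 0.119 × 15.0) = 0.559 / 2.785 = 0.2007.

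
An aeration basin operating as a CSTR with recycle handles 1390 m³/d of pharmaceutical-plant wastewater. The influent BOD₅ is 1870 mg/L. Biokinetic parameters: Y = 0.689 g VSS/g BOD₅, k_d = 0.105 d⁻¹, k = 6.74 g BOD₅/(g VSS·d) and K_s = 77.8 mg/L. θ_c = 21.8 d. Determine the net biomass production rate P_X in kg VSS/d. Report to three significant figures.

P_X ≈ 544 kg VSS/d

From the Monod/SRT balance for a CMAS, S = K_s·(1+k_d θ_c)/[θ_c·(Y k − k_d) − 1] = 77.8 × (1 + 0.105 × 21.8) / [21.8 × (0.689 × 6.74 − 0.105) − 1] = 255.9 / 97.95 = 2.612 mg/L.
The observed yield is Y_obs = Y/(1 + k_d·θ_c) = 0.689 / (1 + 0.105 × 21.8) = 0.689 / 3.289 = 0.2095 g VSS per g BOD₅ removed.
Substrate removed = Q·(S₀ − S) = 1390 m³/d × (1870 − 2.61) g/m³ = 2.6×10^6 g/d = 2596 kg/d.
So the net sludge growth is P_X = 0.2095 × 2596 = 543.8 kg VSS/d.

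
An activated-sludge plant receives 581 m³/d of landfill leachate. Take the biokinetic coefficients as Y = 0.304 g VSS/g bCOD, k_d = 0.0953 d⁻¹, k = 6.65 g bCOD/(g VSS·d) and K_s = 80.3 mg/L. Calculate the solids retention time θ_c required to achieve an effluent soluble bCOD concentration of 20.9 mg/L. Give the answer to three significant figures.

At the target effluent, Y k S/(K_s+S) = 0.304×6.65×20.9/101.2 = 0.4175 d⁻¹.
θ_c = 1/(μ − k_d) = 1/(0.4175 − 0.0953) = 1/0.3222 = 3.104 d.

θ_c ≈ 3.10 d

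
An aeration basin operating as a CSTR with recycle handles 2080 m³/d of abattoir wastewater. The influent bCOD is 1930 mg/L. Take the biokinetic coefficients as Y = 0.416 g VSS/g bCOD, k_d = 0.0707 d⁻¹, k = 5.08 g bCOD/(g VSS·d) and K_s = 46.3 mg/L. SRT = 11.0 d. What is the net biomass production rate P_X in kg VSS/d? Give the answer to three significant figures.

Effluent substrate depends only on kinetics and SRT: S = K_s(1 + k_d θ_c) / [θ_c(Yk − k_d) − 1] = 46.3 × (1 + 0.0707 × 11.0) / [11.0 × (0.416 × 5.08 − 0.0707) − 1] = 82.31 / 21.47 = 3.834 mg/L.
The observed yield is Y_obs = Y/(1 + k_d·θ_c) = 0.416 / (1 + 0.0707 × 11.0) = 0.416 / 1.778 = 0.2340 g VSS per g bCOD removed.
ΔS = 1930 − 3.83 = 1926 mg/L, so the substrate removal rate is 2080 × 1926/1000 = 4006 kg bCOD/d.
So the net sludge growth is P_X = 0.2340 × 4006 = 937.5 kg VSS/d.

P_X ≈ 938 kg VSS/d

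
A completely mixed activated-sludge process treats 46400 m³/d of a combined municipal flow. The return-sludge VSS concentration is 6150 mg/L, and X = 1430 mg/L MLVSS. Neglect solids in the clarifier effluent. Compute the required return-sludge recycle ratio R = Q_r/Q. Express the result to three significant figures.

Solids balance on the clarifier gives (1+R)X = R·X_r, so R = X/(X_r − X) = 1430 / (6150 − 1430) = 0.3030.

R ≈ 0.303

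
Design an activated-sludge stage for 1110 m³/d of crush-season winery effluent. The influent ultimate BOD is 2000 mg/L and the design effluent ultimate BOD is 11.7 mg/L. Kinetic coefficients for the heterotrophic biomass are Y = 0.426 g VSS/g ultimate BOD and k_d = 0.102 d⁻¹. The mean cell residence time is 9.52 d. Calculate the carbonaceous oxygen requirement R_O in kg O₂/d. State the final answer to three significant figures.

R_O ≈ 1530 kg O₂/d

Observed yield with endogenous decay: Y_obs = Y / (1 + k_d·θ_c) = 0.426 / (1 + 0.102 × 9.52) = 0.426 / 1.971 = 0.2161 g VSS/g ultimate BOD.
Substrate removed = Q·(S₀ − S) = 1110 m³/d × (2000 − 11.7) g/m³ = 2.21×10^6 g/d = 2207 kg/d.
Biomass synthesised: P_X = Y_obs × 2207 = 477.0 kg VSS/d.
R_O = Q·(S₀ − S) − 1.42·P_X = 2207 − 1.42 × 477.0 = 1530 kg O₂/d.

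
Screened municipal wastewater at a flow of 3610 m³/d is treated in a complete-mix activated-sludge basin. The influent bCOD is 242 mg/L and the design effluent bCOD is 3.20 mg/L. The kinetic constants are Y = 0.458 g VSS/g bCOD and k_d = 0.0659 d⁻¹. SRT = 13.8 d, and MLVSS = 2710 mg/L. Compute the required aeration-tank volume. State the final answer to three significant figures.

From the SRT design equation V = Y Q (S₀−S) θ_c / [X (1 + k_d θ_c)] = 0.458 × 3610 × (242 − 3.20) × 13.8 / [2710 × (1 + 0.0659 × 13.8)] = 5.45×10^6 / 5175 = 1053 m³.

V ≈ 1050 m³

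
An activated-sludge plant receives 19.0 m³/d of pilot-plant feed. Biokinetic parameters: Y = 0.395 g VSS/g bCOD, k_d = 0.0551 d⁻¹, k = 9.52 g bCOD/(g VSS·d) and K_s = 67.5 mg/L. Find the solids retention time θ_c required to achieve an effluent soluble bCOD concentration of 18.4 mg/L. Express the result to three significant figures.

θ_c ≈ 1.33 d

Specific growth rate at S = 18.4 mg/L: μ = YkS/(K_s+S) = 0.395·9.52·18.4/(67.5+18.4) = 0.8055 d⁻¹.
Then 1/θ_c = μ − k_d = 0.8055 − 0.0551 = 0.7504 d⁻¹, giving θ_c = 1.333 d.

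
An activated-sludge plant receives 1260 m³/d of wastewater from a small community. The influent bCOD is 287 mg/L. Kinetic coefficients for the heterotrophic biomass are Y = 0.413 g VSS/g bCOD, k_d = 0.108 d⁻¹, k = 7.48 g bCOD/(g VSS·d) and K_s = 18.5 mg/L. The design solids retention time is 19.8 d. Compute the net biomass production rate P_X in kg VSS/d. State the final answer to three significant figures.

From the Monod/SRT balance for a CMAS, S = K_s·(1+k_d θ_c)/[θ_c·(Y k − k_d) − 1] = 18.5 × (1 + 0.108 × 19.8) / [19.8 × (0.413 × 7.48 − 0.108) − 1] = 58.06 / 58.03 = 1.001 mg/L.
Correct the yield for decay: Y_obs = Y/(1 + k_d θ_c) = 0.413 / (1 + 0.108 × 19.8) = 0.413 / 3.138 = 0.1316.
Q·(S₀ − S) = 1260 × (287 − 1.00) × 10⁻³ = 360.4 kg/d removed.
P_X = Y_obs · Q(S₀ − S) = 0.1316 × 360.4 = 47.42 kg VSS/d.

P_X ≈ 47.4 kg VSS/d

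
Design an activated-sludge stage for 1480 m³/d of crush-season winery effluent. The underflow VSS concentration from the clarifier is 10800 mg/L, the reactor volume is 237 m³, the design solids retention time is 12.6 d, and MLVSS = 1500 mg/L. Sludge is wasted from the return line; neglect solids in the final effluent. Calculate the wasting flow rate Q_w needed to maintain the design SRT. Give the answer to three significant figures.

Q_w = (V·X)/(θ_c X_r) = 237.0 × 1500 / (12.6 × 10800) = 2.612 m³/d.

Q_w ≈ 2.61 m³/d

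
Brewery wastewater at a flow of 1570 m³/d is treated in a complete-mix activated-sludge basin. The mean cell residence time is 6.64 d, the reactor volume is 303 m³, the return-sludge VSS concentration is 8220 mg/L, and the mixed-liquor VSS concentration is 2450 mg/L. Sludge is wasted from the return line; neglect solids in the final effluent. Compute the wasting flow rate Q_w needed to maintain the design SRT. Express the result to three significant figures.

Q_w = (V·X)/(θ_c X_r) = 303.0 × 2450 / (6.64 × 8220) = 13.60 m³/d.

Q_w ≈ 13.6 m³/d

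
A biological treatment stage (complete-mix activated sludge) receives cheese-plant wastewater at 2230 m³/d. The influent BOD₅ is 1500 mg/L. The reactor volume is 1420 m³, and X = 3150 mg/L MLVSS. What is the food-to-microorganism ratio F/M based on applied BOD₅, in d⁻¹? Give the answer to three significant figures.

Food-to-microorganism ratio F/M = Q S₀ / (V X) = 2230 × 1500 / (1420 × 3150) = 0.7478 d⁻¹.

F/M ≈ 0.748 d⁻¹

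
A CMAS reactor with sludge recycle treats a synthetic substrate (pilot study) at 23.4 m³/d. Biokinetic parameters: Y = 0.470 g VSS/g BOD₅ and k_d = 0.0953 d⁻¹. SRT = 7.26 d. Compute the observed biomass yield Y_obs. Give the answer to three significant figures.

Y_obs = Y / (1 + k_d θ_c) = 0.470 / (1 + 0.0953 × 7.26) = 0.470 / 1.692 = 0.2778.

Y_obs ≈ 0.278 g VSS/g BOD₅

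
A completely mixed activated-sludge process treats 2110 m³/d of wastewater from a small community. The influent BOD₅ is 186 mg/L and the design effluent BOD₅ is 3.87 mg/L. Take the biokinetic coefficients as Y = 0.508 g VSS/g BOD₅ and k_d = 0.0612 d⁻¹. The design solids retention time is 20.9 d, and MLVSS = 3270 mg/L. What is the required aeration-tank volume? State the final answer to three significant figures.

V ≈ 547 m³

From the SRT design equation V = Y Q (S₀−S) θ_c / [X (1 + k_d θ_c)] = 0.508 × 2110 × (186 − 3.87) × 20.9 / [3270 × (1 + 0.0612 × 20.9)] = 4.08×10^6 / 7453 = 547.5 m³.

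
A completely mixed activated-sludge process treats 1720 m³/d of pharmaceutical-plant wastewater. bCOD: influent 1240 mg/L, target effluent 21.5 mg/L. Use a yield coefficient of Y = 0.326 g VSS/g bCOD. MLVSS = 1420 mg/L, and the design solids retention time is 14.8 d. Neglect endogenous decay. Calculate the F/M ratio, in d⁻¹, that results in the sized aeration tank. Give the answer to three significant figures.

With k_d = 0 the design equation reduces to V = Y Q (S₀−S) θ_c / X = 0.326 × 1720 × (1240 − 21.5) × 14.8 / 1420 = 7121 m³.
F/M = applied load / biomass = Q·S₀/(V·X) = 1720 × 1240 / (7121 × 1420) = 0.2109 d⁻¹.

F/M ≈ 0.211 d⁻¹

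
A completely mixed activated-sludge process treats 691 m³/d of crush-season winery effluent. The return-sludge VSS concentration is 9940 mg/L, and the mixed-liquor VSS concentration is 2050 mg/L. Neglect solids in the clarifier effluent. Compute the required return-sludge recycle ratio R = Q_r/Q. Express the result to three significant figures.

R ≈ 0.260

R = Q_r/Q = X/(X_r − X) = 2050 / (9940 − 2050) = 0.2598.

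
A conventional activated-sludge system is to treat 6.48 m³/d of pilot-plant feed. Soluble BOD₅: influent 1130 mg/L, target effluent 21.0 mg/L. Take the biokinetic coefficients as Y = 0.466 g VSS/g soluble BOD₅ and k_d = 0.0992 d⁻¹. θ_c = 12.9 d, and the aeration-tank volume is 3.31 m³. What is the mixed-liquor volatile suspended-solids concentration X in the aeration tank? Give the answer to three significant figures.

X ≈ 5730 mg/L

Solving the biomass balance for X: X = Y Q (S₀−S) θ_c / [V (1+k_d θ_c)] = 0.466 × 6.48 × (1130 − 21.0) × 12.9 / [3.31 × (1 + 0.0992 × 12.9)] = 5725 mg/L.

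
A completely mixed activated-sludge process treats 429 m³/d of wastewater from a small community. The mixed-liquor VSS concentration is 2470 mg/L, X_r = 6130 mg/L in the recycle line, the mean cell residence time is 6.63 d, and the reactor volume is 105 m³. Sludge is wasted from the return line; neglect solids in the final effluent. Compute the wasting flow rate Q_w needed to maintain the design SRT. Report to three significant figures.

Wasting from the return line (neglecting effluent solids): Q_w = V·X / (θ_c·X_r) = 105.0 × 2470 / (6.63 × 6130) = 6.381 m³/d.

Q_w ≈ 6.38 m³/d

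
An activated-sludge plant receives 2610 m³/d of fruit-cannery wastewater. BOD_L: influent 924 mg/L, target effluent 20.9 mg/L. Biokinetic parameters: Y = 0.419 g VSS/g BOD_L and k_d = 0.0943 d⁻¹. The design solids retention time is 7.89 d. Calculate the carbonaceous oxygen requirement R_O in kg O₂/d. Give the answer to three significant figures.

R_O ≈ 1550 kg O₂/d

Observed yield with endogenous decay: Y_obs = Y / (1 + k_d·θ_c) = 0.419 / (1 + 0.0943 × 7.89) = 0.419 / 1.744 = 0.2402 g VSS/g BOD_L.
Substrate removed = Q·(S₀ − S) = 2610 m³/d × (924 − 20.9) g/m³ = 2.36×10^6 g/d = 2357 kg/d.
Net sludge production P_X = 0.2402 × 2357 = 566.3 kg VSS/d.
R_O = Q·(S₀ − S) − 1.42·P_X = 2357 − 1.42 × 566.3 = 1553 kg O₂/d.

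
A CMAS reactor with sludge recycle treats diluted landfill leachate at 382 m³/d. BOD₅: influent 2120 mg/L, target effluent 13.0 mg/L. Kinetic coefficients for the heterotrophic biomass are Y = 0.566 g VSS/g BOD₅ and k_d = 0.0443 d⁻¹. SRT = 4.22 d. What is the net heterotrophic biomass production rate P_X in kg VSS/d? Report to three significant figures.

The observed yield is Y_obs = Y/(1 + k_d·θ_c) = 0.566 / (1 + 0.0443 × 4.22) = 0.566 / 1.187 = 0.4769 g VSS per g BOD₅ removed.
Q·(S₀ − S) = 382 × (2120 − 13.0) × 10⁻³ = 804.9 kg/d removed.
So the net sludge growth is P_X = 0.4769 × 804.9 = 383.8 kg VSS/d.

P_X ≈ 384 kg VSS/d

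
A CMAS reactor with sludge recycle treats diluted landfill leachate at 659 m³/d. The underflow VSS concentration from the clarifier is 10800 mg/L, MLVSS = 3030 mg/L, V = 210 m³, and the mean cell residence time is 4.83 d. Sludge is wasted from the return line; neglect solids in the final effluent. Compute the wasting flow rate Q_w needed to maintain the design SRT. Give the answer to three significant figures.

Wasting from the return line (neglecting effluent solids): Q_w = V·X / (θ_c·X_r) = 210.0 × 3030 / (4.83 × 10800) = 12.20 m³/d.

Q_w ≈ 12.2 m³/d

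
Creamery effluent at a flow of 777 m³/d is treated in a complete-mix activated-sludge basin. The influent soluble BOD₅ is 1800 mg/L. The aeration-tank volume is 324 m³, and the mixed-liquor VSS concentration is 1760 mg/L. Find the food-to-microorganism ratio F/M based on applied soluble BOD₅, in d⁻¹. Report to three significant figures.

F/M = Q·S₀ / (V·X) = 777 × 1800 / (324.0 × 1760) = 2.453 g soluble BOD₅·(g VSS·d)⁻¹.

F/M ≈ 2.45 d⁻¹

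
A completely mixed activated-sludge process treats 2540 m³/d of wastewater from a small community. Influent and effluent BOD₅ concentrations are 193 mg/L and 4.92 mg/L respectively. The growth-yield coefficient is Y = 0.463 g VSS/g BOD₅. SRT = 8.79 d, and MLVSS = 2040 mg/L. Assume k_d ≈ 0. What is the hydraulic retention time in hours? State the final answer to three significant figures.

V·X = Y·Q·ΔS·θ_c gives V = 0.463 × 2540 × (193 − 4.92) × 8.79 / 2040 = 953.1 m³.
Hydraulic retention time τ = V/Q = 953.1 / 2540 = 0.3752 d = 9.005 h.

τ ≈ 9.01 h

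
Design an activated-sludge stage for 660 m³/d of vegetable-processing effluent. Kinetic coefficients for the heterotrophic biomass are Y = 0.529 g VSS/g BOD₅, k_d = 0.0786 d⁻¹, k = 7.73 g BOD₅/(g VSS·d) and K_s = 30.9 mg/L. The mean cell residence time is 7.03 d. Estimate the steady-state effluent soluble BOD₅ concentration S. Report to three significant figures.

S ≈ 1.76 mg/L

For a completely mixed reactor with recycle the Lawrence–McCarty relation gives S = K_s·(1 + k_d·θ_c) / [θ_c·(Y·k − k_d) − 1] = 30.9 × (1 + 0.0786 × 7.03) / [7.03 × (0.529 × 7.73 − 0.0786) − 1] = 47.97 / 27.19 = 1.764 mg/L.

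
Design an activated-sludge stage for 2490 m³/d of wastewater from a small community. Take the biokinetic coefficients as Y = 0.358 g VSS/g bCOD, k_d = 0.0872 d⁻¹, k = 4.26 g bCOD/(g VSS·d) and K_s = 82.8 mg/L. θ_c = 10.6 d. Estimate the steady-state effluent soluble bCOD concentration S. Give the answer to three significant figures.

S ≈ 11.2 mg/L

For a completely mixed reactor with recycle the Lawrence–McCarty relation gives S = K_s·(1 + k_d·θ_c) / [θ_c·(Y·k − k_d) − 1] = 82.8 × (1 + 0.0872 × 10.6) / [10.6 × (0.358 × 4.26 − 0.0872) − 1] = 159.3 / 14.24 = 11.19 mg/L.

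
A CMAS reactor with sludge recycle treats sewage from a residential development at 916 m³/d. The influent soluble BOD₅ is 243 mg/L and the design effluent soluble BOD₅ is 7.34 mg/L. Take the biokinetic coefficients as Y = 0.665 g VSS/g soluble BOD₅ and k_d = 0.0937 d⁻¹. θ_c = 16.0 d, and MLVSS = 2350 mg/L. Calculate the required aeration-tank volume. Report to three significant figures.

V ≈ 391 m³

Rearranging the biomass balance for a CMAS with decay, V = Y·Q·ΔS·θ_c / [X·(1+k_d θ_c)] = 0.665 × 916 × (243 − 7.34) × 16.0 / [2350 × (1 + 0.0937 × 16.0)] = 2.3×10^6 / 5873 = 391.1 m³.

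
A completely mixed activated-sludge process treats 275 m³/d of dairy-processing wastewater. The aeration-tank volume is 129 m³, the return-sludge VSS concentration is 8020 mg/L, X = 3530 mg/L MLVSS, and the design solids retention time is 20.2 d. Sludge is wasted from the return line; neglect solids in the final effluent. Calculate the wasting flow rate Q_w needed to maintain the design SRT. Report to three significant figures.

Q_w ≈ 2.81 m³/d

Wasting from the return line (neglecting effluent solids): Q_w = V·X / (θ_c·X_r) = 129.0 × 3530 / (20.2 × 8020) = 2.811 m³/d.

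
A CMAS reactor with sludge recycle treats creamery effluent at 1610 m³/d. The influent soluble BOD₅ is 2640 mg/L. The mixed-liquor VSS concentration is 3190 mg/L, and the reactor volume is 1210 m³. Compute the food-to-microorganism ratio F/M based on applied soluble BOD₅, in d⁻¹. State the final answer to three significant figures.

F/M ≈ 1.10 d⁻¹

F/M = Q·S₀ / (V·X) = 1610 × 2640 / (1210 × 3190) = 1.101 g soluble BOD₅·(g VSS·d)⁻¹.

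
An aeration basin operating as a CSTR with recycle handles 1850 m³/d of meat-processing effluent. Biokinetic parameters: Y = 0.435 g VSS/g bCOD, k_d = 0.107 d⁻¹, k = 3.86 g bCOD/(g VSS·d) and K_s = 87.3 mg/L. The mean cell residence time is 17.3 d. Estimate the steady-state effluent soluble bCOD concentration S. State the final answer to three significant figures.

S ≈ 9.50 mg/L

Effluent substrate depends only on kinetics and SRT: S = K_s(1 + k_d θ_c) / [θ_c(Yk − k_d) − 1] = 87.3 × (1 + 0.107 × 17.3) / [17.3 × (0.435 × 3.86 − 0.107) − 1] = 248.9 / 26.20 = 9.501 mg/L.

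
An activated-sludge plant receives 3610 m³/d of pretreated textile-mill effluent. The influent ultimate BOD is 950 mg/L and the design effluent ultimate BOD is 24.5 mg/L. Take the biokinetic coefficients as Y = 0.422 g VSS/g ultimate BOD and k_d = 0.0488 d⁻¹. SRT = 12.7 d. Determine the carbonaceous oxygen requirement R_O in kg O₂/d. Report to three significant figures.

R_O ≈ 2110 kg O₂/d

Y_obs = Y / (1 + k_d θ_c) = 0.422 / (1 + 0.0488 × 12.7) = 0.422 / 1.620 = 0.2605.
ΔS = 950 − 24.5 = 925.5 mg/L, so the substrate removal rate is 3610 × 925.5/1000 = 3341 kg ultimate BOD/d.
Net sludge production P_X = 0.2605 × 3341 = 870.5 kg VSS/d.
R_O = Q·(S₀ − S) − 1.42·P_X = 3341 − 1.42 × 870.5 = 2105 kg O₂/d.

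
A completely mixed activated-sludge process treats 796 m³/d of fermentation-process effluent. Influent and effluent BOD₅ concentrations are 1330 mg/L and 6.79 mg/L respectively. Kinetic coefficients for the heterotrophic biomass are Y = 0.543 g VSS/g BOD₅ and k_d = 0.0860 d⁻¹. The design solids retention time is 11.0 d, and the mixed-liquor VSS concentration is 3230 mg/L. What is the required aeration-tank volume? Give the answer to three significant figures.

V ≈ 1000 m³

Rearranging the biomass balance for a CMAS with decay, V = Y·Q·ΔS·θ_c / [X·(1+k_d θ_c)] = 0.543 × 796 × (1330 − 6.79) × 11.0 / [3230 × (1 + 0.0860 × 11.0)] = 6.29×10^6 / 6286 = 1001 m³.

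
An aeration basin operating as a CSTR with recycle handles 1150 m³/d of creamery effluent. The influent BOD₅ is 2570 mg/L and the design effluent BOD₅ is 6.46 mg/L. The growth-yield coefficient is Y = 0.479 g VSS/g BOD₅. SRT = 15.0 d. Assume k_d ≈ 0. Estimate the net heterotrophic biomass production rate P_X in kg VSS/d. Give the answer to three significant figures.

No decay correction is needed, so Y_obs = Y = 0.479.
Mass of BOD₅ removed per day: Q(S₀ − S) = 1150 × 2564 g/m³ = 2948 kg/d.
Net biomass production P_X = Y_obs × Q·(S₀ − S) = 0.4790 × 2948 = 1412 kg VSS/d.

P_X ≈ 1410 kg VSS/d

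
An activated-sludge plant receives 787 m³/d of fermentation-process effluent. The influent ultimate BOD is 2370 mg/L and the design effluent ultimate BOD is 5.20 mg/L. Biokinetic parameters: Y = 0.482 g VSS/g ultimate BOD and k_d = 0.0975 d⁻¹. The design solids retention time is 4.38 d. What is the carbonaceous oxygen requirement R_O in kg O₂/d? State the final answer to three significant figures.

R_O ≈ 968 kg O₂/d

The observed yield is Y_obs = Y/(1 + k_d·θ_c) = 0.482 / (1 + 0.0975 × 4.38) = 0.482 / 1.427 = 0.3378 g VSS per g ultimate BOD removed.
Substrate removed = Q·(S₀ − S) = 787 m³/d × (2370 − 5.20) g/m³ = 1.86×10^6 g/d = 1861 kg/d.
Net sludge production P_X = 0.3378 × 1861 = 628.6 kg VSS/d.
R_O = Q·ΔS − 1.42 P_X = 1861 − 892.6 = 968.5 kg O₂/d.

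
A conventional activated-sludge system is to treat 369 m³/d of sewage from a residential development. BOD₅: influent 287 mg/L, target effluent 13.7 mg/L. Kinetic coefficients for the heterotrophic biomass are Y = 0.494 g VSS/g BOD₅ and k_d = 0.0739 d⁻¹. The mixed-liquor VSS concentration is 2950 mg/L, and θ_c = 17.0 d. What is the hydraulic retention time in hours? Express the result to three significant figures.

Steady-state biomass mass balance: V·X·(1 + k_d·θ_c) = Y·Q·(S₀ − S)·θ_c, so V = 0.494 × 369 × (287 − 13.7) × 17.0 / [2950 × (1 + 0.0739 × 17.0)] = 8.47×10^5 / 6656 = 127.2 m³.
τ = V/Q = 127.2/369 = 0.3448 d, or 8.276 h.

τ ≈ 8.28 h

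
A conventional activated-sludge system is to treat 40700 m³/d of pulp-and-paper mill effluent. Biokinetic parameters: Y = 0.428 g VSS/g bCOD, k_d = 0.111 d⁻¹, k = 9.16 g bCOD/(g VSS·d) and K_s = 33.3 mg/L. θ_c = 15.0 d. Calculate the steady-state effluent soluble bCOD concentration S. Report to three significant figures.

S ≈ 1.58 mg/L

Effluent substrate depends only on kinetics and SRT: S = K_s(1 + k_d θ_c) / [θ_c(Yk − k_d) − 1] = 33.3 × (1 + 0.111 × 15.0) / [15.0 × (0.428 × 9.16 − 0.111) − 1] = 88.74 / 56.14 = 1.581 mg/L.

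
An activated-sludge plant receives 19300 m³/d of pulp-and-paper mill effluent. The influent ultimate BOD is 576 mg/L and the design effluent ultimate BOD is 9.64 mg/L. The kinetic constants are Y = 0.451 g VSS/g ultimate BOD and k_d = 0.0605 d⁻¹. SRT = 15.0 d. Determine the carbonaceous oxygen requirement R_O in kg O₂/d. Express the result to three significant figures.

R_O ≈ 7260 kg O₂/d

The observed yield is Y_obs = Y/(1 + k_d·θ_c) = 0.451 / (1 + 0.0605 × 15.0) = 0.451 / 1.907 = 0.2364 g VSS per g ultimate BOD removed.
ΔS = 576 − 9.64 = 566.4 mg/L, so the substrate removal rate is 19300 × 566.4/1000 = 10931 kg ultimate BOD/d.
P_X = Y_obs·Q·(S₀ − S) = 0.2364 × 10931 = 2584 kg VSS/d.
Carbonaceous O₂ demand = substrate oxidised − cell-mass equivalent = 10931 − 1.42 × 2584 = 7261 kg O₂/d.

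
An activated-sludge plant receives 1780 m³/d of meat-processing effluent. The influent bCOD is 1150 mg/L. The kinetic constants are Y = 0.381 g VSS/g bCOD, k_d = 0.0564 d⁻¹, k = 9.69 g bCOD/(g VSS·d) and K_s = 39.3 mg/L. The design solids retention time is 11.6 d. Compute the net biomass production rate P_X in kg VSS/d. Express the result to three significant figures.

P_X ≈ 471 kg VSS/d

For a completely mixed reactor with recycle the Lawrence–McCarty relation gives S = K_s·(1 + k_d·θ_c) / [θ_c·(Y·k − k_d) − 1] = 39.3 × (1 + 0.0564 × 11.6) / [11.6 × (0.381 × 9.69 − 0.0564) − 1] = 65.01 / 41.17 = 1.579 mg/L.
Observed yield with endogenous decay: Y_obs = Y / (1 + k_d·θ_c) = 0.381 / (1 + 0.0564 × 11.6) = 0.381 / 1.654 = 0.2303 g VSS/g bCOD.
Mass of bCOD removed per day: Q(S₀ − S) = 1780 × 1148 g/m³ = 2044 kg/d.
P_X = Y_obs · Q(S₀ − S) = 0.2303 × 2044 = 470.8 kg VSS/d.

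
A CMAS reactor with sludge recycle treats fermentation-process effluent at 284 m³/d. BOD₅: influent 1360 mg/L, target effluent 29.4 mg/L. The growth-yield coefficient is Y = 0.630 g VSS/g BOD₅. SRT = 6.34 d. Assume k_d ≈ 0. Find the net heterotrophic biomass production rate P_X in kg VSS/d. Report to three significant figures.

Since k_d ≈ 0, Y_obs = Y = 0.630 g VSS/g BOD₅.
ΔS = 1360 − 29.4 = 1331 mg/L, so the substrate removal rate is 284 × 1331/1000 = 377.9 kg BOD₅/d.
Net biomass production P_X = Y_obs × Q·(S₀ − S) = 0.6300 × 377.9 = 238.1 kg VSS/d.

P_X ≈ 238 kg VSS/d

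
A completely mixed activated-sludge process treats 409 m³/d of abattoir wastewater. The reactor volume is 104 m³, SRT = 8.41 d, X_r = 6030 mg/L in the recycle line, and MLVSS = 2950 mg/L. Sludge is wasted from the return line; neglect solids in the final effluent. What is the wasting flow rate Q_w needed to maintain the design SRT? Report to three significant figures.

Wasting from the return line (neglecting effluent solids): Q_w = V·X / (θ_c·X_r) = 104.0 × 2950 / (8.41 × 6030) = 6.050 m³/d.

Q_w ≈ 6.05 m³/d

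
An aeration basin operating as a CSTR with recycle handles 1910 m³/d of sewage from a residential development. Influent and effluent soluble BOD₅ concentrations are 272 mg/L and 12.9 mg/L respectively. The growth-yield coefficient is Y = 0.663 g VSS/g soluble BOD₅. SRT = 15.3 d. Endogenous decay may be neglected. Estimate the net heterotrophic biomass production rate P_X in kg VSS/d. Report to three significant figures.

With endogenous decay neglected, the observed yield equals the true yield: Y_obs = Y = 0.663 g VSS/g soluble BOD₅.
Substrate removed = Q·(S₀ − S) = 1910 m³/d × (272 − 12.9) g/m³ = 4.95×10^5 g/d = 494.9 kg/d.
Biomass produced: P_X = Y_obs·Q·ΔS = 0.6630 × 494.9 ≈ 328.1 kg VSS/d.

P_X ≈ 328 kg VSS/d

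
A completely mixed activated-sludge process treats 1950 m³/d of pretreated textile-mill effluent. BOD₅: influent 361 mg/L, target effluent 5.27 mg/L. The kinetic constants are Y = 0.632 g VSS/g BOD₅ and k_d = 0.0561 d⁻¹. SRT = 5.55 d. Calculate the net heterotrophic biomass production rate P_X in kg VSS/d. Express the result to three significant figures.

Y_obs = Y / (1 + k_d θ_c) = 0.632 / (1 + 0.0561 × 5.55) = 0.632 / 1.311 = 0.4819.
Substrate removed = Q·(S₀ − S) = 1950 m³/d × (361 − 5.27) g/m³ = 6.94×10^5 g/d = 693.7 kg/d.
Biomass produced: P_X = Y_obs·Q·ΔS = 0.4819 × 693.7 ≈ 334.3 kg VSS/d.

P_X ≈ 334 kg VSS/d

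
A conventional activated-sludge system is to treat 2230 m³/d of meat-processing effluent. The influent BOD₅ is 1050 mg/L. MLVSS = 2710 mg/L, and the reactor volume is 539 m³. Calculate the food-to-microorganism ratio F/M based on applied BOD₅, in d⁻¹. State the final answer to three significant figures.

F/M = applied load / biomass = Q·S₀/(V·X) = 2230 × 1050 / (539.0 × 2710) = 1.603 d⁻¹.

F/M ≈ 1.60 d⁻¹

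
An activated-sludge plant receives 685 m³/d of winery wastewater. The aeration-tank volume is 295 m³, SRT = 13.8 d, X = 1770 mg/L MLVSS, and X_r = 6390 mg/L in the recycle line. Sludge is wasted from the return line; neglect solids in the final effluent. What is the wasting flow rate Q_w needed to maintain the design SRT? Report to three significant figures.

Q_w ≈ 5.92 m³/d

Q_w = (V·X)/(θ_c X_r) = 295.0 × 1770 / (13.8 × 6390) = 5.921 m³/d.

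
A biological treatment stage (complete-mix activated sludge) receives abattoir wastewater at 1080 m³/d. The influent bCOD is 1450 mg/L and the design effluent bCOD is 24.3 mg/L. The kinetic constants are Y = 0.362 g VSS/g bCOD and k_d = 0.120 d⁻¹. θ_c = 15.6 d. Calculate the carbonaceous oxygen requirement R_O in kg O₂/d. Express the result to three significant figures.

R_O ≈ 1260 kg O₂/d

Correct the yield for decay: Y_obs = Y/(1 + k_d θ_c) = 0.362 / (1 + 0.120 × 15.6) = 0.362 / 2.872 = 0.1260.
Q·(S₀ − S) = 1080 × (1450 − 24.3) × 10⁻³ = 1540 kg/d removed.
P_X = Y_obs·Q·(S₀ − S) = 0.1260 × 1540 = 194.1 kg VSS/d.
R_O = Q·ΔS − 1.42 P_X = 1540 − 275.6 = 1264 kg O₂/d.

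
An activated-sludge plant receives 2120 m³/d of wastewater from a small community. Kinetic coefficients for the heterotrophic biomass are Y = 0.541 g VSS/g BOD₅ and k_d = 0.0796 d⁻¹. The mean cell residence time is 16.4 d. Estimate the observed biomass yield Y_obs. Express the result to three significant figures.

Y_obs ≈ 0.235 g VSS/g BOD₅

The observed yield is Y_obs = Y/(1 + k_d·θ_c) = 0.541 / (1 + 0.0796 × 16.4) = 0.541 / 2.305 = 0.2347 g VSS per g BOD₅ removed.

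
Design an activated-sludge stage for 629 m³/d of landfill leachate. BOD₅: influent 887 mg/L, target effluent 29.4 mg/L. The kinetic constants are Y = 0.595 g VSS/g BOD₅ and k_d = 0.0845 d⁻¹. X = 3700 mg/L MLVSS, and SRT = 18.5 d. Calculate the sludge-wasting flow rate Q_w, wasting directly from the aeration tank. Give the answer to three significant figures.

Steady-state biomass mass balance: V·X·(1 + k_d·θ_c) = Y·Q·(S₀ − S)·θ_c, so V = 0.595 × 629 × (887 − 29.4) × 18.5 / [3700 × (1 + 0.0845 × 18.5)] = 5.94×10^6 / 9484 = 626.1 m³.
With mixed-liquor wasting, θ_c = V/Q_w, so Q_w = V/θ_c = 626.1/18.5 = 33.84 m³/d.

Q_w ≈ 33.8 m³/d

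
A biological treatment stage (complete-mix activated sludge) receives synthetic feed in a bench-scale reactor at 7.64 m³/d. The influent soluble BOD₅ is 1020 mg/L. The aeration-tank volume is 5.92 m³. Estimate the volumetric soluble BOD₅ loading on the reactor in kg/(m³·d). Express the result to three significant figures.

Volumetric loading L_v = Q·S₀ / V = 7.64 × 1020 g/m³ / 5.920 m³ = 1316 g/(m³·d) = 1.316 kg soluble BOD₅/(m³·d).

L_v ≈ 1.32 kg soluble BOD₅/(m³·d)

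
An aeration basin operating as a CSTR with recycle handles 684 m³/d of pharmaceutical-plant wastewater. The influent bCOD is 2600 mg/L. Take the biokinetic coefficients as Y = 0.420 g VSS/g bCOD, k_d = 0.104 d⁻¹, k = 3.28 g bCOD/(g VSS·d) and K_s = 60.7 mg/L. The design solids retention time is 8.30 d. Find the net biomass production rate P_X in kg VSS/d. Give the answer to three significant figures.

For a completely mixed reactor with recycle the Lawrence–McCarty relation gives S = K_s·(1 + k_d·θ_c) / [θ_c·(Y·k − k_d) − 1] = 60.7 × (1 + 0.104 × 8.30) / [8.30 × (0.420 × 3.28 − 0.104) − 1] = 113.1 / 9.571 = 11.82 mg/L.
Correct the yield for decay: Y_obs = Y/(1 + k_d θ_c) = 0.420 / (1 + 0.104 × 8.30) = 0.420 / 1.863 = 0.2254.
Mass of bCOD removed per day: Q(S₀ − S) = 684 × 2588 g/m³ = 1770 kg/d.
So the net sludge growth is P_X = 0.2254 × 1770 = 399.1 kg VSS/d.

P_X ≈ 399 kg VSS/d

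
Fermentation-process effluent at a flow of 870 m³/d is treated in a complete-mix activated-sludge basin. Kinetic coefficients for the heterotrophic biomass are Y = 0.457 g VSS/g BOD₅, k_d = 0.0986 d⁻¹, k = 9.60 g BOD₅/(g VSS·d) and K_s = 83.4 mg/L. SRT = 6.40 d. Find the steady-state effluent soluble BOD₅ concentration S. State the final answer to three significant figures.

From the Monod/SRT balance for a CMAS, S = K_s·(1+k_d θ_c)/[θ_c·(Y k − k_d) − 1] = 83.4 × (1 + 0.0986 × 6.40) / [6.40 × (0.457 × 9.60 − 0.0986) − 1] = 136.0 / 26.45 = 5.143 mg/L.

S ≈ 5.14 mg/L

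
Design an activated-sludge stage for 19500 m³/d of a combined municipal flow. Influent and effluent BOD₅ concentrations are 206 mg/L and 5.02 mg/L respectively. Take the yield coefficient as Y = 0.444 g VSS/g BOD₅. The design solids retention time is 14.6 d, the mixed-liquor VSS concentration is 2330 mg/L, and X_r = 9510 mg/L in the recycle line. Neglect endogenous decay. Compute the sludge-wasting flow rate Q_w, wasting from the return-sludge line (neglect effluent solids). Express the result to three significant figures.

Q_w ≈ 183 m³/d

Biomass mass balance (decay neglected): V·X = Y·Q·(S₀ − S)·θ_c, so V = 0.444 × 19500 × (206 − 5.02) × 14.6 / 2330 = 10904 m³.
Q_w = (V·X)/(θ_c X_r) = 10904 × 2330 / (14.6 × 9510) = 183.0 m³/d.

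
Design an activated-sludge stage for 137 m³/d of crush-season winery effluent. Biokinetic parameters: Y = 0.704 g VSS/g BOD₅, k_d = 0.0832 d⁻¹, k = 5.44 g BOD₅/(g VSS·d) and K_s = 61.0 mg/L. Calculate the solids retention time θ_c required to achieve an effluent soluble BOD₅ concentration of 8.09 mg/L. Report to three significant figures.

θ_c ≈ 2.74 d

At the target effluent, Y k S/(K_s+S) = 0.704×5.44×8.09/69.09 = 0.4484 d⁻¹.
1/θ_c = 0.4484 − 0.0832 = 0.3652 d⁻¹, so θ_c = 2.738 d.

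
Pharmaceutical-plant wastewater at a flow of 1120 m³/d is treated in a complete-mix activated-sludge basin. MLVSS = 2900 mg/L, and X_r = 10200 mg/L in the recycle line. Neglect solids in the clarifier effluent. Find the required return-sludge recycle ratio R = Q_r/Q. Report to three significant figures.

R ≈ 0.397

Solids balance on the clarifier gives (1+R)X = R·X_r, so R = X/(X_r − X) = 2900 / (10200 − 2900) = 0.3973.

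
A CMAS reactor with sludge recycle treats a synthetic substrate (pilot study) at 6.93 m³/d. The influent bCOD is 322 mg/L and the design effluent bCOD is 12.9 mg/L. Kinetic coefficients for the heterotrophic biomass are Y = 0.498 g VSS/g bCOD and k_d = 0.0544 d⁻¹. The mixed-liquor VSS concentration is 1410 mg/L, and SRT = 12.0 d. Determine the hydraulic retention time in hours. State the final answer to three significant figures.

From the SRT design equation V = Y Q (S₀−S) θ_c / [X (1 + k_d θ_c)] = 0.498 × 6.93 × (322 − 12.9) × 12.0 / [1410 × (1 + 0.0544 × 12.0)] = 1.28×10^4 / 2330 = 5.493 m³.
τ = V/Q = 5.493/6.93 = 0.7926 d, or 19.02 h.

τ ≈ 19.0 h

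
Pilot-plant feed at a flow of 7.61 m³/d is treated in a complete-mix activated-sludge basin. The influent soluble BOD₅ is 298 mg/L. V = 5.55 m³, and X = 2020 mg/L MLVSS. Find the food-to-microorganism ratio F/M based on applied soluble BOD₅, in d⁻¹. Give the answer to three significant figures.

F/M = applied load / biomass = Q·S₀/(V·X) = 7.61 × 298 / (5.550 × 2020) = 0.2023 d⁻¹.

F/M ≈ 0.202 d⁻¹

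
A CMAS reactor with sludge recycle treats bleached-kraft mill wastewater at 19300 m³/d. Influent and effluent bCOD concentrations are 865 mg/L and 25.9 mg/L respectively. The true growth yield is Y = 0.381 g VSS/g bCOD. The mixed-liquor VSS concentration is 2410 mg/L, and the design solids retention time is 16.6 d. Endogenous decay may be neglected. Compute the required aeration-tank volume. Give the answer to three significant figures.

V ≈ 42500 m³

With k_d = 0 the design equation reduces to V = Y Q (S₀−S) θ_c / X = 0.381 × 19300 × (865 − 25.9) × 16.6 / 2410 = 42500 m³.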